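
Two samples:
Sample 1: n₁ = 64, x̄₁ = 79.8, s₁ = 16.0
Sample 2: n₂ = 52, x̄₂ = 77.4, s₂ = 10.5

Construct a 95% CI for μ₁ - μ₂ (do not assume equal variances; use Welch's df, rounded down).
(-2.50, 7.30)

Difference: x̄₁ - x̄₂ = 2.40
SE = √(s₁²/n₁ + s₂²/n₂) = √(16.0²/64 + 10.5²/52) = 2.4739
df = 109.49 → 109 (Welch–Satterthwaite, rounded down)
t* = 1.982

CI: 2.40 ± 1.982 · 2.4739 = 2.40 ± 4.90 = (-2.50, 7.30)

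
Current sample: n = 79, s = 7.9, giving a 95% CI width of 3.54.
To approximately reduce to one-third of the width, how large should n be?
n ≈ 711

CI width ∝ 1/√n
To reduce width by factor 3, need √n to grow by 3 → need 3² = 9 times as many samples.

Current: n = 79, width = 3.54
New: n = 711, width ≈ 1.16

Width reduced by factor of 3.54/1.16 = 3.05.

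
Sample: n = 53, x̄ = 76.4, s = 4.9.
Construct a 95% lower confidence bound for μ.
μ ≥ 75.27

Lower bound (one-sided):
t* = 1.675 (one-sided for 95%)
Lower bound = x̄ - t* · s/√n = 76.4 - 1.675 · 4.9/√53 = 75.27

We are 95% confident that μ ≥ 75.27.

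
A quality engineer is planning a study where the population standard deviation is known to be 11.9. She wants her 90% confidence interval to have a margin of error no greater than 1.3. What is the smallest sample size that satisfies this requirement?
n ≥ 227

For margin E ≤ 1.3:
n ≥ (z* · σ / E)²
n ≥ (1.645 · 11.9 / 1.3)²
n ≥ 226.75

Minimum n = 227 (rounding up)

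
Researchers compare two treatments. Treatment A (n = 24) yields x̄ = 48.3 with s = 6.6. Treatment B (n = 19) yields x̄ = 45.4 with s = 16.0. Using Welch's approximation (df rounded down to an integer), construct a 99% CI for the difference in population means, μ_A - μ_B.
(-8.12, 13.92)

Difference: x̄₁ - x̄₂ = 2.90
SE = √(s₁²/n₁ + s₂²/n₂) = √(6.6²/24 + 16.0²/19) = 3.9101
df = 22.85 → 22 (Welch–Satterthwaite, rounded down)
t* = 2.819

CI: 2.90 ± 2.819 · 3.9101 = 2.90 ± 11.02 = (-8.12, 13.92)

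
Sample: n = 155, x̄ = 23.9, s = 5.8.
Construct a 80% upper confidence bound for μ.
μ ≤ 24.29

Upper bound (one-sided):
t* = 0.844 (one-sided for 80%)
Upper bound = x̄ + t* · s/√n = 23.9 + 0.844 · 5.8/√155 = 24.29

We are 80% confident that μ ≤ 24.29.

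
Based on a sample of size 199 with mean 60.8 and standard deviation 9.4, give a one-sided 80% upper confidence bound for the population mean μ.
μ ≤ 61.36

Upper bound (one-sided):
t* = 0.843 (one-sided for 80%)
Upper bound = x̄ + t* · s/√n = 60.8 + 0.843 · 9.4/√199 = 61.36

We are 80% confident that μ ≤ 61.36.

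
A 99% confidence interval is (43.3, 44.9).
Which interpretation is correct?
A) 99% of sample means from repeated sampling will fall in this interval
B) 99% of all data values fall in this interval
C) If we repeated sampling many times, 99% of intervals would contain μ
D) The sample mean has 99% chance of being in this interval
C

A) Wrong — coverage applies to intervals containing μ, not to future x̄ values.
B) Wrong — a CI is about the parameter μ, not individual data values.
C) Correct — this is the frequentist long-run coverage interpretation.
D) Wrong — x̄ is observed and sits in the interval by construction.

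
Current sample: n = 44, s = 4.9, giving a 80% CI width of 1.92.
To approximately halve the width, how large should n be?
n ≈ 176

CI width ∝ 1/√n
To reduce width by factor 2, need √n to grow by 2 → need 2² = 4 times as many samples.

Current: n = 44, width = 1.92
New: n = 176, width ≈ 0.95

Width reduced by factor of 1.92/0.95 = 2.02.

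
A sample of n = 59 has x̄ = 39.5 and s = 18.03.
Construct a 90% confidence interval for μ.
(35.58, 43.42)

t-interval (σ unknown):
df = n - 1 = 58
t* = 1.672 for 90% confidence

Margin of error = t* · s/√n = 1.672 · 18.03/√59 = 3.92

CI: (35.58, 43.42)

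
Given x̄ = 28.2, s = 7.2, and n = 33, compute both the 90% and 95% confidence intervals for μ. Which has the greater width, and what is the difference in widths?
95% CI is wider by 0.86

df = 32
90% CI: t* = 1.694, (26.08, 30.32), width = 2 · t* · s/√n = 4.25
95% CI: t* = 2.037, (25.65, 30.75), width = 2 · t* · s/√n = 5.11

The 95% CI is wider by 5.11 - 4.25 = 0.86.
Higher confidence requires a wider interval.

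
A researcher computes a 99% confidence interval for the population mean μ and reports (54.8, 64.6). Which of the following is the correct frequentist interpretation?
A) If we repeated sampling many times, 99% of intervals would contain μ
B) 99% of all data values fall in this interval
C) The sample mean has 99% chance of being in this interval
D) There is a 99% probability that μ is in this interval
A

A) Correct — this is the frequentist long-run coverage interpretation.
B) Wrong — a CI is about the parameter μ, not individual data values.
C) Wrong — x̄ is observed and sits in the interval by construction.
D) Wrong — μ is fixed; the randomness lives in the interval, not in μ.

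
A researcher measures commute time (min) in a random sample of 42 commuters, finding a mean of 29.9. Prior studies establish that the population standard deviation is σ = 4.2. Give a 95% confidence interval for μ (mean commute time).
(28.63, 31.17)

z-interval (σ known):
z* = 1.960 for 95% confidence

Margin of error = z* · σ/√n = 1.960 · 4.2/√42 = 1.27

CI: (29.9 - 1.27, 29.9 + 1.27) = (28.63, 31.17)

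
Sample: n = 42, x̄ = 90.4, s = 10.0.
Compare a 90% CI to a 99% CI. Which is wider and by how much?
99% CI is wider by 3.15

df = 41
90% CI: t* = 1.683, (87.80, 93.00), width = 2 · t* · s/√n = 5.19
99% CI: t* = 2.701, (86.23, 94.57), width = 2 · t* · s/√n = 8.34

The 99% CI is wider by 8.34 - 5.19 = 3.15.
Higher confidence requires a wider interval.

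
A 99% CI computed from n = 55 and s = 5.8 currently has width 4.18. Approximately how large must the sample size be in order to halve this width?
n ≈ 220

CI width ∝ 1/√n
To reduce width by factor 2, need √n to grow by 2 → need 2² = 4 times as many samples.

Current: n = 55, width = 4.18
New: n = 220, width ≈ 2.03

Width reduced by factor of 4.18/2.03 = 2.06.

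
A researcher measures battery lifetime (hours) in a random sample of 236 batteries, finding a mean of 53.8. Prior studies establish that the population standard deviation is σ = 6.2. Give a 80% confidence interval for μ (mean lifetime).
(53.28, 54.32)

z-interval (σ known):
z* = 1.282 for 80% confidence

Margin of error = z* · σ/√n = 1.282 · 6.2/√236 = 0.52

CI: (53.8 - 0.52, 53.8 + 0.52) = (53.28, 54.32)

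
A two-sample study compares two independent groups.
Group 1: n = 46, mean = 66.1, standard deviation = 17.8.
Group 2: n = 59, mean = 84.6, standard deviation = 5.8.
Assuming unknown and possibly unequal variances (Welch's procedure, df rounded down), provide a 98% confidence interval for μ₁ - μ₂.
(-25.05, -11.95)

Difference: x̄₁ - x̄₂ = -18.50
SE = √(s₁²/n₁ + s₂²/n₂) = √(17.8²/46 + 5.8²/59) = 2.7309
df = 52.48 → 52 (Welch–Satterthwaite, rounded down)
t* = 2.400

CI: -18.50 ± 2.400 · 2.7309 = -18.50 ± 6.55 = (-25.05, -11.95)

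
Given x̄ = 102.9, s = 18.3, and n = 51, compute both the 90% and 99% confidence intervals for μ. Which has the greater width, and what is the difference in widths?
99% CI is wider by 5.13

df = 50
90% CI: t* = 1.676, (98.61, 107.19), width = 2 · t* · s/√n = 8.59
99% CI: t* = 2.678, (96.04, 109.76), width = 2 · t* · s/√n = 13.72

The 99% CI is wider by 13.72 - 8.59 = 5.13.
Higher confidence requires a wider interval.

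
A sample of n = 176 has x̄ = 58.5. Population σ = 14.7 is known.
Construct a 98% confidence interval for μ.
(55.92, 61.08)

z-interval (σ known):
z* = 2.326 for 98% confidence

Margin of error = z* · σ/√n = 2.326 · 14.7/√176 = 2.58

CI: (58.5 - 2.58, 58.5 + 2.58) = (55.92, 61.08)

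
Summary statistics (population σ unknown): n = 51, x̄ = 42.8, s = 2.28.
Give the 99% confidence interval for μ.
(41.95, 43.65)

t-interval (σ unknown):
df = n - 1 = 50
t* = 2.678 for 99% confidence

Margin of error = t* · s/√n = 2.678 · 2.28/√51 = 0.85

CI: (41.95, 43.65)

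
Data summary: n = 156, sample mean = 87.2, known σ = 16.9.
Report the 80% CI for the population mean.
(85.47, 88.93)

z-interval (σ known):
z* = 1.282 for 80% confidence

Margin of error = z* · σ/√n = 1.282 · 16.9/√156 = 1.73

CI: (87.2 - 1.73, 87.2 + 1.73) = (85.47, 88.93)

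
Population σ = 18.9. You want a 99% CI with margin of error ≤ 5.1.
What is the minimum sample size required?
n ≥ 92

For margin E ≤ 5.1:
n ≥ (z* · σ / E)²
n ≥ (2.576 · 18.9 / 5.1)²
n ≥ 91.13

Minimum n = 92 (rounding up)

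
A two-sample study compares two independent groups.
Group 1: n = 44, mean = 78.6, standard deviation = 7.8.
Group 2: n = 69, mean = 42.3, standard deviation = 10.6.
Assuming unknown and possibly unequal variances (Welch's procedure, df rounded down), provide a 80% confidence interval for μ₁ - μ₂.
(34.06, 38.54)

Difference: x̄₁ - x̄₂ = 36.30
SE = √(s₁²/n₁ + s₂²/n₂) = √(7.8²/44 + 10.6²/69) = 1.7353
df = 108.64 → 108 (Welch–Satterthwaite, rounded down)
t* = 1.289

CI: 36.30 ± 1.289 · 1.7353 = 36.30 ± 2.24 = (34.06, 38.54)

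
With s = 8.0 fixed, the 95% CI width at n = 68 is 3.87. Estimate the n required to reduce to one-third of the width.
n ≈ 612

CI width ∝ 1/√n
To reduce width by factor 3, need √n to grow by 3 → need 3² = 9 times as many samples.

Current: n = 68, width = 3.87
New: n = 612, width ≈ 1.27

Width reduced by factor of 3.87/1.27 = 3.05.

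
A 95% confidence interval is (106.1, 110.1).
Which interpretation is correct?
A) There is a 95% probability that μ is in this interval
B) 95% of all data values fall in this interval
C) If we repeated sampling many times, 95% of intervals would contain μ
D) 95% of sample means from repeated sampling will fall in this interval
C

A) Wrong — μ is fixed; the randomness lives in the interval, not in μ.
B) Wrong — a CI is about the parameter μ, not individual data values.
C) Correct — this is the frequentist long-run coverage interpretation.
D) Wrong — coverage applies to intervals containing μ, not to future x̄ values.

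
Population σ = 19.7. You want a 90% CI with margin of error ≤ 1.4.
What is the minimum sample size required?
n ≥ 536

For margin E ≤ 1.4:
n ≥ (z* · σ / E)²
n ≥ (1.645 · 19.7 / 1.4)²
n ≥ 535.81

Minimum n = 536 (rounding up)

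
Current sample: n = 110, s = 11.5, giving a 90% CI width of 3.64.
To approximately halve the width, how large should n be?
n ≈ 440

CI width ∝ 1/√n
To reduce width by factor 2, need √n to grow by 2 → need 2² = 4 times as many samples.

Current: n = 110, width = 3.64
New: n = 440, width ≈ 1.81

Width reduced by factor of 3.64/1.81 = 2.01.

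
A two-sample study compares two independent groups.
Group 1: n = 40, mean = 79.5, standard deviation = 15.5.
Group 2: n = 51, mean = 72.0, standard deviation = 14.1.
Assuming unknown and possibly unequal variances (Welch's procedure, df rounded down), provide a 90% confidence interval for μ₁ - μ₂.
(2.26, 12.74)

Difference: x̄₁ - x̄₂ = 7.50
SE = √(s₁²/n₁ + s₂²/n₂) = √(15.5²/40 + 14.1²/51) = 3.1471
df = 79.82 → 79 (Welch–Satterthwaite, rounded down)
t* = 1.664

CI: 7.50 ± 1.664 · 3.1471 = 7.50 ± 5.24 = (2.26, 12.74)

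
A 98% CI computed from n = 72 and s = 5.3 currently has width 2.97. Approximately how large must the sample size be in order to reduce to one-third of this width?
n ≈ 648

CI width ∝ 1/√n
To reduce width by factor 3, need √n to grow by 3 → need 3² = 9 times as many samples.

Current: n = 72, width = 2.97
New: n = 648, width ≈ 0.97

Width reduced by factor of 2.97/0.97 = 3.06.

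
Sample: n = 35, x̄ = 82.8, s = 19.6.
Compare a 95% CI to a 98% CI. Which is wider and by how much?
98% CI is wider by 2.71

df = 34
95% CI: t* = 2.032, (76.07, 89.53), width = 2 · t* · s/√n = 13.46
98% CI: t* = 2.441, (74.71, 90.89), width = 2 · t* · s/√n = 16.17

The 98% CI is wider by 16.17 - 13.46 = 2.71.
Higher confidence requires a wider interval.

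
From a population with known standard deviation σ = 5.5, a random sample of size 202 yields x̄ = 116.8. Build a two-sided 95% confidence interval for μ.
(116.04, 117.56)

z-interval (σ known):
z* = 1.960 for 95% confidence

Margin of error = z* · σ/√n = 1.960 · 5.5/√202 = 0.76

CI: (116.8 - 0.76, 116.8 + 0.76) = (116.04, 117.56)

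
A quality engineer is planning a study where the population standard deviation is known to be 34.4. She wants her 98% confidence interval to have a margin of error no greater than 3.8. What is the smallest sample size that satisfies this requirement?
n ≥ 444

For margin E ≤ 3.8:
n ≥ (z* · σ / E)²
n ≥ (2.326 · 34.4 / 3.8)²
n ≥ 443.37

Minimum n = 444 (rounding up)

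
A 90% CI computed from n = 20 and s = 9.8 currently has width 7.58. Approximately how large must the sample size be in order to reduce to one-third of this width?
n ≈ 180

CI width ∝ 1/√n
To reduce width by factor 3, need √n to grow by 3 → need 3² = 9 times as many samples.

Current: n = 20, width = 7.58
New: n = 180, width ≈ 2.41

Width reduced by factor of 7.58/2.41 = 3.15.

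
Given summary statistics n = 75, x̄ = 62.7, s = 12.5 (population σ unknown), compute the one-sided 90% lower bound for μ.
μ ≥ 60.83

Lower bound (one-sided):
t* = 1.293 (one-sided for 90%)
Lower bound = x̄ - t* · s/√n = 62.7 - 1.293 · 12.5/√75 = 60.83

We are 90% confident that μ ≥ 60.83.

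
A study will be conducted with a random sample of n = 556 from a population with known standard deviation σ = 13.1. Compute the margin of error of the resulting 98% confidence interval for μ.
Margin of error = 1.29

Margin of error = z* · σ/√n
= 2.326 · 13.1/√556
= 2.326 · 13.1/23.5797
= 1.29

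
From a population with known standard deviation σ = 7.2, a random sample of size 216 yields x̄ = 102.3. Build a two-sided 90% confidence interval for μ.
(101.49, 103.11)

z-interval (σ known):
z* = 1.645 for 90% confidence

Margin of error = z* · σ/√n = 1.645 · 7.2/√216 = 0.81

CI: (102.3 - 0.81, 102.3 + 0.81) = (101.49, 103.11)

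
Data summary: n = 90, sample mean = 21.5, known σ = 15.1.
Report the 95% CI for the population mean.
(18.38, 24.62)

z-interval (σ known):
z* = 1.960 for 95% confidence

Margin of error = z* · σ/√n = 1.960 · 15.1/√90 = 3.12

CI: (21.5 - 3.12, 21.5 + 3.12) = (18.38, 24.62)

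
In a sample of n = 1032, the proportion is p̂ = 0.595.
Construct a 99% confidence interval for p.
(0.556, 0.634)

Proportion CI:
SE = √(p̂(1-p̂)/n) = √(0.595 · 0.405 / 1032) = 0.01528

z* = 2.576
Margin = z* · SE = 2.576 · 0.01528 = 0.0394

CI: 0.595 ± 0.0394 = (0.556, 0.634)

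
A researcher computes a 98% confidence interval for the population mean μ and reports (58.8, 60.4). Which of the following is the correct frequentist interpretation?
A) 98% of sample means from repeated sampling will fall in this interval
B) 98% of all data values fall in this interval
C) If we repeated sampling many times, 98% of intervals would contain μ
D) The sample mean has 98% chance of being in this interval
C

A) Wrong — coverage applies to intervals containing μ, not to future x̄ values.
B) Wrong — a CI is about the parameter μ, not individual data values.
C) Correct — this is the frequentist long-run coverage interpretation.
D) Wrong — x̄ is observed and sits in the interval by construction.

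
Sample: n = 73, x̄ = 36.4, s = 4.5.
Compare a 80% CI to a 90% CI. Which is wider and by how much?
90% CI is wider by 0.39

df = 72
80% CI: t* = 1.293, (35.72, 37.08), width = 2 · t* · s/√n = 1.36
90% CI: t* = 1.666, (35.52, 37.28), width = 2 · t* · s/√n = 1.75

The 90% CI is wider by 1.75 - 1.36 = 0.39.
Higher confidence requires a wider interval.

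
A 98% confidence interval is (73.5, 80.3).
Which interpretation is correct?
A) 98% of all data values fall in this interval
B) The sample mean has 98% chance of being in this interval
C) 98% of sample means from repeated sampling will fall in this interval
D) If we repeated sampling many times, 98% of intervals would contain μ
D

A) Wrong — a CI is about the parameter μ, not individual data values.
B) Wrong — x̄ is observed and sits in the interval by construction.
C) Wrong — coverage applies to intervals containing μ, not to future x̄ values.
D) Correct — this is the frequentist long-run coverage interpretation.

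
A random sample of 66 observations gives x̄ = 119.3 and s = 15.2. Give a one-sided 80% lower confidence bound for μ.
μ ≥ 117.72

Lower bound (one-sided):
t* = 0.847 (one-sided for 80%)
Lower bound = x̄ - t* · s/√n = 119.3 - 0.847 · 15.2/√66 = 117.72

We are 80% confident that μ ≥ 117.72.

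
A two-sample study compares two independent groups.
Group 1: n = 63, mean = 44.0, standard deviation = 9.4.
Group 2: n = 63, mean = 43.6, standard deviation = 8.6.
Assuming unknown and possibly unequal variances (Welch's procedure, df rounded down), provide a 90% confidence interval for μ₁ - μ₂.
(-2.26, 3.06)

Difference: x̄₁ - x̄₂ = 0.40
SE = √(s₁²/n₁ + s₂²/n₂) = √(9.4²/63 + 8.6²/63) = 1.6052
df = 123.03 → 123 (Welch–Satterthwaite, rounded down)
t* = 1.657

CI: 0.40 ± 1.657 · 1.6052 = 0.40 ± 2.66 = (-2.26, 3.06)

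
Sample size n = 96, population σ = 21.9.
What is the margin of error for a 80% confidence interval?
Margin of error = 2.87

Margin of error = z* · σ/√n
= 1.282 · 21.9/√96
= 1.282 · 21.9/9.7980
= 2.87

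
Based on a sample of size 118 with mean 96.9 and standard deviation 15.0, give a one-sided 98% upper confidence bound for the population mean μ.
μ ≤ 99.77

Upper bound (one-sided):
t* = 2.077 (one-sided for 98%)
Upper bound = x̄ + t* · s/√n = 96.9 + 2.077 · 15.0/√118 = 99.77

We are 98% confident that μ ≤ 99.77.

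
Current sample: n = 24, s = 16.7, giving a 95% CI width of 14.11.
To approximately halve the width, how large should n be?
n ≈ 96

CI width ∝ 1/√n
To reduce width by factor 2, need √n to grow by 2 → need 2² = 4 times as many samples.

Current: n = 24, width = 14.11
New: n = 96, width ≈ 6.77

Width reduced by factor of 14.11/6.77 = 2.08.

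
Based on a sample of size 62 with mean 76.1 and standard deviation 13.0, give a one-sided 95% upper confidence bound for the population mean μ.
μ ≤ 78.86

Upper bound (one-sided):
t* = 1.670 (one-sided for 95%)
Upper bound = x̄ + t* · s/√n = 76.1 + 1.670 · 13.0/√62 = 78.86

We are 95% confident that μ ≤ 78.86.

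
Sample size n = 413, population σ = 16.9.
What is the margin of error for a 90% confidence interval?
Margin of error = 1.37

Margin of error = z* · σ/√n
= 1.645 · 16.9/√413
= 1.645 · 16.9/20.3224
= 1.37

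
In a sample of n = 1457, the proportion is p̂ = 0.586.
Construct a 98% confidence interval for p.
(0.556, 0.616)

Proportion CI:
SE = √(p̂(1-p̂)/n) = √(0.586 · 0.414 / 1457) = 0.01290

z* = 2.326
Margin = z* · SE = 2.326 · 0.01290 = 0.0300

CI: 0.586 ± 0.0300 = (0.556, 0.616)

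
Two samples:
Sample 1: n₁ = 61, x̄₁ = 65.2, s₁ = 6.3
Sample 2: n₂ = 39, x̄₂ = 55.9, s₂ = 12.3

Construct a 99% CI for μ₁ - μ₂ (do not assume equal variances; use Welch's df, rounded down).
(3.60, 15.00)

Difference: x̄₁ - x̄₂ = 9.30
SE = √(s₁²/n₁ + s₂²/n₂) = √(6.3²/61 + 12.3²/39) = 2.1284
df = 50.91 → 50 (Welch–Satterthwaite, rounded down)
t* = 2.678

CI: 9.30 ± 2.678 · 2.1284 = 9.30 ± 5.70 = (3.60, 15.00)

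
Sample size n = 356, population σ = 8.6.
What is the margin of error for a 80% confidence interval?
Margin of error = 0.58

Margin of error = z* · σ/√n
= 1.282 · 8.6/√356
= 1.282 · 8.6/18.8680
= 0.58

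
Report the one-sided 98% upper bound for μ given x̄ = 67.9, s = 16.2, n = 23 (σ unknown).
μ ≤ 75.27

Upper bound (one-sided):
t* = 2.183 (one-sided for 98%)
Upper bound = x̄ + t* · s/√n = 67.9 + 2.183 · 16.2/√23 = 75.27

We are 98% confident that μ ≤ 75.27.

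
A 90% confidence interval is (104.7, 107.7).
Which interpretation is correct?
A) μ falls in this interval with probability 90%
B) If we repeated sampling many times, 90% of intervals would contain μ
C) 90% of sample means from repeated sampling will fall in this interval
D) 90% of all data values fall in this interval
B

A) Wrong — μ is fixed; the randomness lives in the interval, not in μ.
B) Correct — this is the frequentist long-run coverage interpretation.
C) Wrong — coverage applies to intervals containing μ, not to future x̄ values.
D) Wrong — a CI is about the parameter μ, not individual data values.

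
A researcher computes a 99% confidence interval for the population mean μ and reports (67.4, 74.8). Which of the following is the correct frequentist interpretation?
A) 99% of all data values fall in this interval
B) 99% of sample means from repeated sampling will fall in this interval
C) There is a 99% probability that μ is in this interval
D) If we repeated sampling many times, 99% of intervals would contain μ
D

A) Wrong — a CI is about the parameter μ, not individual data values.
B) Wrong — coverage applies to intervals containing μ, not to future x̄ values.
C) Wrong — μ is fixed; the randomness lives in the interval, not in μ.
D) Correct — this is the frequentist long-run coverage interpretation.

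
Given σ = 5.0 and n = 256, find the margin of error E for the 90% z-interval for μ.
Margin of error = 0.51

Margin of error = z* · σ/√n
= 1.645 · 5.0/√256
= 1.645 · 5.0/16.0000
= 0.51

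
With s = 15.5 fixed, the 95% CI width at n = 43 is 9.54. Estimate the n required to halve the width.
n ≈ 172

CI width ∝ 1/√n
To reduce width by factor 2, need √n to grow by 2 → need 2² = 4 times as many samples.

Current: n = 43, width = 9.54
New: n = 172, width ≈ 4.67

Width reduced by factor of 9.54/4.67 = 2.04.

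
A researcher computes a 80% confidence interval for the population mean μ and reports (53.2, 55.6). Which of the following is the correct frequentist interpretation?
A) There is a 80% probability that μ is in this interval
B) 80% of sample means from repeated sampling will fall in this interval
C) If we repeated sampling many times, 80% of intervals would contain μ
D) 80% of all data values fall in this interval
C

A) Wrong — μ is fixed; the randomness lives in the interval, not in μ.
B) Wrong — coverage applies to intervals containing μ, not to future x̄ values.
C) Correct — this is the frequentist long-run coverage interpretation.
D) Wrong — a CI is about the parameter μ, not individual data values.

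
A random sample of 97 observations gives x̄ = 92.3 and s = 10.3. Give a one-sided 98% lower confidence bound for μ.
μ ≥ 90.12

Lower bound (one-sided):
t* = 2.082 (one-sided for 98%)
Lower bound = x̄ - t* · s/√n = 92.3 - 2.082 · 10.3/√97 = 90.12

We are 98% confident that μ ≥ 90.12.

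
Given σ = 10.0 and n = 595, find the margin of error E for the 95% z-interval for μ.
Margin of error = 0.80

Margin of error = z* · σ/√n
= 1.960 · 10.0/√595
= 1.960 · 10.0/24.3926
= 0.80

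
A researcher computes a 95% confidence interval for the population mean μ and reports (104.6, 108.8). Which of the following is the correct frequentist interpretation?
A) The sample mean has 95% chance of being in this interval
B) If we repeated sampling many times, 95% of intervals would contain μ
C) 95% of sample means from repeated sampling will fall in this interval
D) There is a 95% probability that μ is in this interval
B

A) Wrong — x̄ is observed and sits in the interval by construction.
B) Correct — this is the frequentist long-run coverage interpretation.
C) Wrong — coverage applies to intervals containing μ, not to future x̄ values.
D) Wrong — μ is fixed; the randomness lives in the interval, not in μ.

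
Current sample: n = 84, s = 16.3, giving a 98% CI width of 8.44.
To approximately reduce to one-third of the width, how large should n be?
n ≈ 756

CI width ∝ 1/√n
To reduce width by factor 3, need √n to grow by 3 → need 3² = 9 times as many samples.

Current: n = 84, width = 8.44
New: n = 756, width ≈ 2.76

Width reduced by factor of 8.44/2.76 = 3.06.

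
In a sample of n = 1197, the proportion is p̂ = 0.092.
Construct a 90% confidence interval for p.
(0.078, 0.106)

Proportion CI:
SE = √(p̂(1-p̂)/n) = √(0.092 · 0.908 / 1197) = 0.00835

z* = 1.645
Margin = z* · SE = 1.645 · 0.00835 = 0.0137

CI: 0.092 ± 0.0137 = (0.078, 0.106)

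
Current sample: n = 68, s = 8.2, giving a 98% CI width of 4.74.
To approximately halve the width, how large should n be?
n ≈ 272

CI width ∝ 1/√n
To reduce width by factor 2, need √n to grow by 2 → need 2² = 4 times as many samples.

Current: n = 68, width = 4.74
New: n = 272, width ≈ 2.33

Width reduced by factor of 4.74/2.33 = 2.03.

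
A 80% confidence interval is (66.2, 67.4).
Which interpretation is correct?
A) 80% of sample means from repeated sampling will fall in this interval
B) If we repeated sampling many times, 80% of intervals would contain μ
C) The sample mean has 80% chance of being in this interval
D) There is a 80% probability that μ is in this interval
B

A) Wrong — coverage applies to intervals containing μ, not to future x̄ values.
B) Correct — this is the frequentist long-run coverage interpretation.
C) Wrong — x̄ is observed and sits in the interval by construction.
D) Wrong — μ is fixed; the randomness lives in the interval, not in μ.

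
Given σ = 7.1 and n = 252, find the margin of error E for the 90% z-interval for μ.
Margin of error = 0.74

Margin of error = z* · σ/√n
= 1.645 · 7.1/√252
= 1.645 · 7.1/15.8745
= 0.74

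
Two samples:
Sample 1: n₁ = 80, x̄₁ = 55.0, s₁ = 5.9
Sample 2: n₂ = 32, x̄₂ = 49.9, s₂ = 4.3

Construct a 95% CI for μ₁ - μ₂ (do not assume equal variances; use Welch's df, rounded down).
(3.10, 7.10)

Difference: x̄₁ - x̄₂ = 5.10
SE = √(s₁²/n₁ + s₂²/n₂) = √(5.9²/80 + 4.3²/32) = 1.0064
df = 77.93 → 77 (Welch–Satterthwaite, rounded down)
t* = 1.991

CI: 5.10 ± 1.991 · 1.0064 = 5.10 ± 2.00 = (3.10, 7.10)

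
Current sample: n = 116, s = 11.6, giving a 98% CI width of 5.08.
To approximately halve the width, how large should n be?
n ≈ 464

CI width ∝ 1/√n
To reduce width by factor 2, need √n to grow by 2 → need 2² = 4 times as many samples.

Current: n = 116, width = 5.08
New: n = 464, width ≈ 2.51

Width reduced by factor of 5.08/2.51 = 2.02.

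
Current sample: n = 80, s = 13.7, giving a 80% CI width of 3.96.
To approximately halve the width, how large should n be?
n ≈ 320

CI width ∝ 1/√n
To reduce width by factor 2, need √n to grow by 2 → need 2² = 4 times as many samples.

Current: n = 80, width = 3.96
New: n = 320, width ≈ 1.97

Width reduced by factor of 3.96/1.97 = 2.01.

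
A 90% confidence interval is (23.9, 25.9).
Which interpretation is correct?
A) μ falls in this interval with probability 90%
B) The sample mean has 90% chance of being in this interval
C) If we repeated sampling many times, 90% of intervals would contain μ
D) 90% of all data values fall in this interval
C

A) Wrong — μ is fixed; the randomness lives in the interval, not in μ.
B) Wrong — x̄ is observed and sits in the interval by construction.
C) Correct — this is the frequentist long-run coverage interpretation.
D) Wrong — a CI is about the parameter μ, not individual data values.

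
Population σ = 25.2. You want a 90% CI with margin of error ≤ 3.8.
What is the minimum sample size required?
n ≥ 120

For margin E ≤ 3.8:
n ≥ (z* · σ / E)²
n ≥ (1.645 · 25.2 / 3.8)²
n ≥ 119.01

Minimum n = 120 (rounding up)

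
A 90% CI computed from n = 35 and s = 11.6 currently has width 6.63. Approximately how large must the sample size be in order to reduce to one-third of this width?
n ≈ 315

CI width ∝ 1/√n
To reduce width by factor 3, need √n to grow by 3 → need 3² = 9 times as many samples.

Current: n = 35, width = 6.63
New: n = 315, width ≈ 2.16

Width reduced by factor of 6.63/2.16 = 3.07.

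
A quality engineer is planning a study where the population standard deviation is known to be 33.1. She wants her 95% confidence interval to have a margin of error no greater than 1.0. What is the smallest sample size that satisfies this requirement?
n ≥ 4209

For margin E ≤ 1.0:
n ≥ (z* · σ / E)²
n ≥ (1.960 · 33.1 / 1.0)²
n ≥ 4208.90

Minimum n = 4209 (rounding up)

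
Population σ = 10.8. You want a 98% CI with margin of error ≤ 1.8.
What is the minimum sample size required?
n ≥ 195

For margin E ≤ 1.8:
n ≥ (z* · σ / E)²
n ≥ (2.326 · 10.8 / 1.8)²
n ≥ 194.77

Minimum n = 195 (rounding up)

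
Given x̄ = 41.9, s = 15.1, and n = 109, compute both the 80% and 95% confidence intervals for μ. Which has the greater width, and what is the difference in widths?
95% CI is wider by 2.00

df = 108
80% CI: t* = 1.289, (40.04, 43.76), width = 2 · t* · s/√n = 3.73
95% CI: t* = 1.982, (39.03, 44.77), width = 2 · t* · s/√n = 5.73

The 95% CI is wider by 5.73 - 3.73 = 2.00.
Higher confidence requires a wider interval.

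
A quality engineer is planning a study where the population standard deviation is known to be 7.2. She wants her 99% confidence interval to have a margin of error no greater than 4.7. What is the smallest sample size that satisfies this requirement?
n ≥ 16

For margin E ≤ 4.7:
n ≥ (z* · σ / E)²
n ≥ (2.576 · 7.2 / 4.7)²
n ≥ 15.57

Minimum n = 16 (rounding up)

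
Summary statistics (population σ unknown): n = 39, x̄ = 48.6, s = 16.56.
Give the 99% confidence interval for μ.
(41.41, 55.79)

t-interval (σ unknown):
df = n - 1 = 38
t* = 2.712 for 99% confidence

Margin of error = t* · s/√n = 2.712 · 16.56/√39 = 7.19

CI: (41.41, 55.79)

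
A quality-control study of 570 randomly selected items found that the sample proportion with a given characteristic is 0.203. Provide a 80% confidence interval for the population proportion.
(0.181, 0.225)

Proportion CI:
SE = √(p̂(1-p̂)/n) = √(0.203 · 0.797 / 570) = 0.01685

z* = 1.282
Margin = z* · SE = 1.282 · 0.01685 = 0.0216

CI: 0.203 ± 0.0216 = (0.181, 0.225)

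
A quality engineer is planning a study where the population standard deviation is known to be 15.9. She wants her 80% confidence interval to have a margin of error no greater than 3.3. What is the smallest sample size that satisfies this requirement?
n ≥ 39

For margin E ≤ 3.3:
n ≥ (z* · σ / E)²
n ≥ (1.282 · 15.9 / 3.3)²
n ≥ 38.15

Minimum n = 39 (rounding up)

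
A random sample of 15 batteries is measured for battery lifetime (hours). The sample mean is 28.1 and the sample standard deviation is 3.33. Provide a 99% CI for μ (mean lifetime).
(25.54, 30.66)

t-interval (σ unknown):
df = n - 1 = 14
t* = 2.977 for 99% confidence

Margin of error = t* · s/√n = 2.977 · 3.33/√15 = 2.56

CI: (25.54, 30.66)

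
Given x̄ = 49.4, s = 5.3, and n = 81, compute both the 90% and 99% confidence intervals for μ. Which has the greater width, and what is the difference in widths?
99% CI is wider by 1.15

df = 80
90% CI: t* = 1.664, (48.42, 50.38), width = 2 · t* · s/√n = 1.96
99% CI: t* = 2.639, (47.85, 50.95), width = 2 · t* · s/√n = 3.11

The 99% CI is wider by 3.11 - 1.96 = 1.15.
Higher confidence requires a wider interval.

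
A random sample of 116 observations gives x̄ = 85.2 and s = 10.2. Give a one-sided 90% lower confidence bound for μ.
μ ≥ 83.98

Lower bound (one-sided):
t* = 1.289 (one-sided for 90%)
Lower bound = x̄ - t* · s/√n = 85.2 - 1.289 · 10.2/√116 = 83.98

We are 90% confident that μ ≥ 83.98.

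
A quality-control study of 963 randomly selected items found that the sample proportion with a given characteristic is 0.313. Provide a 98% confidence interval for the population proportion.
(0.278, 0.348)

Proportion CI:
SE = √(p̂(1-p̂)/n) = √(0.313 · 0.687 / 963) = 0.01494

z* = 2.326
Margin = z* · SE = 2.326 · 0.01494 = 0.0348

CI: 0.313 ± 0.0348 = (0.278, 0.348)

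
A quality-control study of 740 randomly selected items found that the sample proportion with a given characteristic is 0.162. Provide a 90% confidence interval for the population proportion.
(0.140, 0.184)

Proportion CI:
SE = √(p̂(1-p̂)/n) = √(0.162 · 0.838 / 740) = 0.01354

z* = 1.645
Margin = z* · SE = 1.645 · 0.01354 = 0.0223

CI: 0.162 ± 0.0223 = (0.140, 0.184)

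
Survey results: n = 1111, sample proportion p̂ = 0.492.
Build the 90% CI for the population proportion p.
(0.467, 0.517)

Proportion CI:
SE = √(p̂(1-p̂)/n) = √(0.492 · 0.508 / 1111) = 0.01500

z* = 1.645
Margin = z* · SE = 1.645 · 0.01500 = 0.0247

CI: 0.492 ± 0.0247 = (0.467, 0.517)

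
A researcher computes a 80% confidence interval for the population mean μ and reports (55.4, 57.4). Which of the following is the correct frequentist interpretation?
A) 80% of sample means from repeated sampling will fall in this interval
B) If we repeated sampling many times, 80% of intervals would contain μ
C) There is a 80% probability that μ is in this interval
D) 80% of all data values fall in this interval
B

A) Wrong — coverage applies to intervals containing μ, not to future x̄ values.
B) Correct — this is the frequentist long-run coverage interpretation.
C) Wrong — μ is fixed; the randomness lives in the interval, not in μ.
D) Wrong — a CI is about the parameter μ, not individual data values.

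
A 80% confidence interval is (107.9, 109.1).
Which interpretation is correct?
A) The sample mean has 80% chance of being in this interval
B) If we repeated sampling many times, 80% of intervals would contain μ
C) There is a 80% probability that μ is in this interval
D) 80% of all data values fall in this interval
B

A) Wrong — x̄ is observed and sits in the interval by construction.
B) Correct — this is the frequentist long-run coverage interpretation.
C) Wrong — μ is fixed; the randomness lives in the interval, not in μ.
D) Wrong — a CI is about the parameter μ, not individual data values.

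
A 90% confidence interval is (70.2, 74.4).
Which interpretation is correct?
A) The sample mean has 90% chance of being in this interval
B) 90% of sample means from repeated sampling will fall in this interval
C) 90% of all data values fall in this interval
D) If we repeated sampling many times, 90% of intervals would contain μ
D

A) Wrong — x̄ is observed and sits in the interval by construction.
B) Wrong — coverage applies to intervals containing μ, not to future x̄ values.
C) Wrong — a CI is about the parameter μ, not individual data values.
D) Correct — this is the frequentist long-run coverage interpretation.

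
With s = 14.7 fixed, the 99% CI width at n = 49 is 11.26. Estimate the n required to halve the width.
n ≈ 196

CI width ∝ 1/√n
To reduce width by factor 2, need √n to grow by 2 → need 2² = 4 times as many samples.

Current: n = 49, width = 11.26
New: n = 196, width ≈ 5.46

Width reduced by factor of 11.26/5.46 = 2.06.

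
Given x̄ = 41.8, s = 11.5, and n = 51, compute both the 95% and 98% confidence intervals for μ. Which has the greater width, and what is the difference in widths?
98% CI is wider by 1.27

df = 50
95% CI: t* = 2.009, (38.56, 45.04), width = 2 · t* · s/√n = 6.47
98% CI: t* = 2.403, (37.93, 45.67), width = 2 · t* · s/√n = 7.74

The 98% CI is wider by 7.74 - 6.47 = 1.27.
Higher confidence requires a wider interval.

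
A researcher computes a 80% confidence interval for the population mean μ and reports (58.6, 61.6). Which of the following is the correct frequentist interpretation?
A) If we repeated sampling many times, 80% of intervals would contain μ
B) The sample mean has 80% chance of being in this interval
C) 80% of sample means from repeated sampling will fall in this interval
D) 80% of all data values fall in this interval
A

A) Correct — this is the frequentist long-run coverage interpretation.
B) Wrong — x̄ is observed and sits in the interval by construction.
C) Wrong — coverage applies to intervals containing μ, not to future x̄ values.
D) Wrong — a CI is about the parameter μ, not individual data values.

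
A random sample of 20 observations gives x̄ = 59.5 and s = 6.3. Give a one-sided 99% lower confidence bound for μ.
μ ≥ 55.92

Lower bound (one-sided):
t* = 2.539 (one-sided for 99%)
Lower bound = x̄ - t* · s/√n = 59.5 - 2.539 · 6.3/√20 = 55.92

We are 99% confident that μ ≥ 55.92.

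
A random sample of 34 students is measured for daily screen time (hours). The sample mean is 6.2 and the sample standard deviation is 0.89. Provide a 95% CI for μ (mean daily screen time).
(5.89, 6.51)

t-interval (σ unknown):
df = n - 1 = 33
t* = 2.035 for 95% confidence

Margin of error = t* · s/√n = 2.035 · 0.89/√34 = 0.31

CI: (5.89, 6.51)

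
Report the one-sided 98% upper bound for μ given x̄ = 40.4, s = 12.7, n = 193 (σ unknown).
μ ≤ 42.29

Upper bound (one-sided):
t* = 2.068 (one-sided for 98%)
Upper bound = x̄ + t* · s/√n = 40.4 + 2.068 · 12.7/√193 = 42.29

We are 98% confident that μ ≤ 42.29.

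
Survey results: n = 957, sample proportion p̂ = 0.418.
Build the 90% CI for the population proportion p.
(0.392, 0.444)

Proportion CI:
SE = √(p̂(1-p̂)/n) = √(0.418 · 0.582 / 957) = 0.01594

z* = 1.645
Margin = z* · SE = 1.645 · 0.01594 = 0.0262

CI: 0.418 ± 0.0262 = (0.392, 0.444)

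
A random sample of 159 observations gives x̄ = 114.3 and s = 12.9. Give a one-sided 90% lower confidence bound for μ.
μ ≥ 112.98

Lower bound (one-sided):
t* = 1.287 (one-sided for 90%)
Lower bound = x̄ - t* · s/√n = 114.3 - 1.287 · 12.9/√159 = 112.98

We are 90% confident that μ ≥ 112.98.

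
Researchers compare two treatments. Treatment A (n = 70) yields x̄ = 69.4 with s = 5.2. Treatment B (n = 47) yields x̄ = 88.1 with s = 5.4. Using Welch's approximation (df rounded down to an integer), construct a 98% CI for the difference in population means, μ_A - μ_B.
(-21.07, -16.33)

Difference: x̄₁ - x̄₂ = -18.70
SE = √(s₁²/n₁ + s₂²/n₂) = √(5.2²/70 + 5.4²/47) = 1.0034
df = 96.24 → 96 (Welch–Satterthwaite, rounded down)
t* = 2.366

CI: -18.70 ± 2.366 · 1.0034 = -18.70 ± 2.37 = (-21.07, -16.33)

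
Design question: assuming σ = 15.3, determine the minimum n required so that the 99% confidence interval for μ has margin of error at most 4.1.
n ≥ 93

For margin E ≤ 4.1:
n ≥ (z* · σ / E)²
n ≥ (2.576 · 15.3 / 4.1)²
n ≥ 92.41

Minimum n = 93 (rounding up)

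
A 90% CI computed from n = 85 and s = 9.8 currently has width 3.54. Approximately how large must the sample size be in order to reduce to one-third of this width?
n ≈ 765

CI width ∝ 1/√n
To reduce width by factor 3, need √n to grow by 3 → need 3² = 9 times as many samples.

Current: n = 85, width = 3.54
New: n = 765, width ≈ 1.17

Width reduced by factor of 3.54/1.17 = 3.03.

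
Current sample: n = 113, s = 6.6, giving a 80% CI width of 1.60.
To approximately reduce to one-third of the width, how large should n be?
n ≈ 1017

CI width ∝ 1/√n
To reduce width by factor 3, need √n to grow by 3 → need 3² = 9 times as many samples.

Current: n = 113, width = 1.60
New: n = 1017, width ≈ 0.53

Width reduced by factor of 1.60/0.53 = 3.02.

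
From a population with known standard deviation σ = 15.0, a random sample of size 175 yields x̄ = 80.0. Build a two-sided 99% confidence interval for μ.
(77.08, 82.92)

z-interval (σ known):
z* = 2.576 for 99% confidence

Margin of error = z* · σ/√n = 2.576 · 15.0/√175 = 2.92

CI: (80.0 - 2.92, 80.0 + 2.92) = (77.08, 82.92)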